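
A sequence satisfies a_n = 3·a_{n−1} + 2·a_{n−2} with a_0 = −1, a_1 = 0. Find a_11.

−159294

With companion matrix M = [[3, 2], [1, 0]], [a_n, a_{n−1}]ᵀ = M·[a_{n−1}, a_{n−2}]ᵀ, so [a_11, a_10]ᵀ = M¹⁰·[a_1, a_0]ᵀ.
M¹⁰ = [[283667, 159294], [79647, 44726]], giving [a_11, a_10]ᵀ = [[−159294], [−44726]].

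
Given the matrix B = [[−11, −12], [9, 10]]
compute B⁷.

tr B = −1 and det B = −2, so the characteristic polynomial is λ² − (−1)λ + (−2) with roots −2 and 1.
Eigenvectors give P = [[4, −1], [−3, 1]] with P⁻¹ = [[1, 1], [3, 4]], and B = P·diag(−2, 1)·P⁻¹.
Then B⁷ = P·diag(−128, 1)·P⁻¹ = [[−512, −1], [384, 1]] · [[1, 1], [3, 4]] = [[−515, −516], [387, 388]].

[[−515, −516], [387, 388]]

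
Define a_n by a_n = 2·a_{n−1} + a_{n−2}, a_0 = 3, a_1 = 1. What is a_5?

65

With companion matrix M = [[2, 1], [1, 0]], [a_n, a_{n−1}]ᵀ = M·[a_{n−1}, a_{n−2}]ᵀ, so [a_5, a_4]ᵀ = M⁴·[a_1, a_0]ᵀ.
M⁴ = [[29, 12], [12, 5]], giving [a_5, a_4]ᵀ = [[65], [27]].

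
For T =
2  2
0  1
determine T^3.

T^2 = [[4, 6], [0, 1]]
T^3 = [[8, 14], [0, 1]]

[[8, 14], [0, 1]]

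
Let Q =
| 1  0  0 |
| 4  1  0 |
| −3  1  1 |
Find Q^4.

[[1, 0, 0], [16, 1, 0], [12, 4, 1]]

Q = I + N where N = [[0, 0, 0], [4, 0, 0], [−3, 1, 0]] is strictly lower-triangular, so N^3 = 0.
(I + N)^4 = I + 4·N + 6·N^2 = [[1, 0, 0], [16, 1, 0], [12, 4, 1]].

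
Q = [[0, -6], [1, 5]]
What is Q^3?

tr Q = 5 and det Q = 6, so the characteristic polynomial is λ² − (5)λ + (6) with roots 3 and 2.
Eigenvectors give P = [[-2, -3], [1, 1]] with P⁻¹ = [[1, 3], [-1, -2]], and Q = P·diag(3, 2)·P⁻¹.
Then Q^3 = P·diag(27, 8)·P⁻¹ = [[-54, -24], [27, 8]] · [[1, 3], [-1, -2]] = [[-30, -114], [19, 65]].

[[-30, -114], [19, 65]]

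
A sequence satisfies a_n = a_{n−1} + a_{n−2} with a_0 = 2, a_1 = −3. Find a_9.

−60

With companion matrix B = [[1, 1], [1, 0]], [a_n, a_{n−1}]ᵀ = B·[a_{n−1}, a_{n−2}]ᵀ, so [a_9, a_8]ᵀ = B⁸·[a_1, a_0]ᵀ.
B⁸ = [[34, 21], [21, 13]], giving [a_9, a_8]ᵀ = [[−60], [−37]].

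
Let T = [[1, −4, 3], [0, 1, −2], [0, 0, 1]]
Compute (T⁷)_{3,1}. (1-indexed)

0

T = I + N where N = [[0, −4, 3], [0, 0, −2], [0, 0, 0]] is strictly upper-triangular, so N³ = 0.
(I + N)⁷ = I + 7·N + 21·N² = [[1, −28, 189], [0, 1, −14], [0, 0, 1]].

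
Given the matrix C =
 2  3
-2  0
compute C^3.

[[-16, -6], [4, -12]]

C^2 = [[-2, 6], [-4, -6]]
C^3 = [[-16, -6], [4, -12]]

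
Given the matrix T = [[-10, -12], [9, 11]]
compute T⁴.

[[-44, -60], [45, 61]]

tr T = 1 and det T = -2, so the characteristic polynomial is λ² − (1)λ + (-2) with roots -1 and 2.
Eigenvectors give P = [[4, -1], [-3, 1]] with P⁻¹ = [[1, 1], [3, 4]], and T = P·diag(-1, 2)·P⁻¹.
Then T⁴ = P·diag(1, 16)·P⁻¹ = [[4, -16], [-3, 16]] · [[1, 1], [3, 4]] = [[-44, -60], [45, 61]].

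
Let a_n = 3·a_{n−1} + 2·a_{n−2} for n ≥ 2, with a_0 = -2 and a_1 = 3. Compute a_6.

929

With companion matrix T = [[3, 2], [1, 0]], [a_n, a_{n−1}]ᵀ = T·[a_{n−1}, a_{n−2}]ᵀ, so [a_6, a_5]ᵀ = T^5·[a_1, a_0]ᵀ.
T^5 = [[495, 278], [139, 78]], giving [a_6, a_5]ᵀ = [[929], [261]].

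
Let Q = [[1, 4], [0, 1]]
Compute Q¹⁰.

[[1, 40], [0, 1]]

Q = I + N where N = [[0, 4], [0, 0]] is strictly upper-triangular, so N² = 0.
(I + N)¹⁰ = I + 10·N = [[1, 40], [0, 1]].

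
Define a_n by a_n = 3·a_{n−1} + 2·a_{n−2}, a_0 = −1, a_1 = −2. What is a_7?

With companion matrix A = [[3, 2], [1, 0]], [a_n, a_{n−1}]ᵀ = A·[a_{n−1}, a_{n−2}]ᵀ, so [a_7, a_6]ᵀ = A⁶·[a_1, a_0]ᵀ.
A⁶ = [[1763, 990], [495, 278]], giving [a_7, a_6]ᵀ = [[−4516], [−1268]].

−4516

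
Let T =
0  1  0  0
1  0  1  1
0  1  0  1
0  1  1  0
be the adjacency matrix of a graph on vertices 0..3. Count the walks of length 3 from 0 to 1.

The number of length-3 walks from vertex 0 to vertex 1 is entry (0,1) of T^3, where T is the adjacency matrix.
T^2 = [[1, 0, 1, 1], [0, 3, 1, 1], [1, 1, 2, 1], [1, 1, 1, 2]]
T^3 = [[0, 3, 1, 1], [3, 2, 4, 4], [1, 4, 2, 3], [1, 4, 3, 2]]

3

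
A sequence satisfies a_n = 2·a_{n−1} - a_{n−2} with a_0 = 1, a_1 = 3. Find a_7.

With companion matrix Q = [[2, -1], [1, 0]], [a_n, a_{n−1}]ᵀ = Q·[a_{n−1}, a_{n−2}]ᵀ, so [a_7, a_6]ᵀ = Q⁶·[a_1, a_0]ᵀ.
Q⁶ = [[7, -6], [6, -5]], giving [a_7, a_6]ᵀ = [[15], [13]].

15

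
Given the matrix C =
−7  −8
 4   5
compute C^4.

[[161, 160], [−80, −79]]

tr C = −2 and det C = −3, so the characteristic polynomial is λ² − (−2)λ + (−3) with roots 1 and −3.
Eigenvectors give P = [[−1, 2], [1, −1]] with P⁻¹ = [[1, 2], [1, 1]], and C = P·diag(1, −3)·P⁻¹.
Then C^4 = P·diag(1, 81)·P⁻¹ = [[−1, 162], [1, −81]] · [[1, 2], [1, 1]] = [[161, 160], [−80, −79]].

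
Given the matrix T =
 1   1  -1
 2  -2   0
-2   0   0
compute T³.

T² = [[5, -1, -1], [-2, 6, -2], [-2, -2, 2]]
T³ = [[5, 7, -5], [14, -14, 2], [-10, 2, 2]]

[[5, 7, -5], [14, -14, 2], [-10, 2, 2]]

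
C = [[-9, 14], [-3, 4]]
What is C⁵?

[[-1509, 2954], [-633, 1234]]

tr C = -5 and det C = 6, so the characteristic polynomial is λ² − (-5)λ + (6) with roots -3 and -2.
Eigenvectors give P = [[7, 2], [3, 1]] with P⁻¹ = [[1, -2], [-3, 7]], and C = P·diag(-3, -2)·P⁻¹.
Then C⁵ = P·diag(-243, -32)·P⁻¹ = [[-1701, -64], [-729, -32]] · [[1, -2], [-3, 7]] = [[-1509, 2954], [-633, 1234]].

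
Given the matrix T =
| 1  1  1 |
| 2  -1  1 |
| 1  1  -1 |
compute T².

[[4, 1, 1], [1, 4, 0], [2, -1, 3]]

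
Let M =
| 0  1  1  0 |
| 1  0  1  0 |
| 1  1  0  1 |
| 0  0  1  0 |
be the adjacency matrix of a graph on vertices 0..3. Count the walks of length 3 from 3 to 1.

1

The number of length-3 walks from vertex 3 to vertex 1 is entry (3,1) of M^3, where M is the adjacency matrix.
M^2 = [[2, 1, 1, 1], [1, 2, 1, 1], [1, 1, 3, 0], [1, 1, 0, 1]]
M^3 = [[2, 3, 4, 1], [3, 2, 4, 1], [4, 4, 2, 3], [1, 1, 3, 0]]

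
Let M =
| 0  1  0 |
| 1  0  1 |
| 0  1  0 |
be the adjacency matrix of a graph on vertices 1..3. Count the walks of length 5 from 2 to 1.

The number of length-5 walks from vertex 2 to vertex 1 is entry (2,1) of M^5, where M is the adjacency matrix.
M^2 = [[1, 0, 1], [0, 2, 0], [1, 0, 1]]
M^3 = [[0, 2, 0], [2, 0, 2], [0, 2, 0]]
M^4 = [[2, 0, 2], [0, 4, 0], [2, 0, 2]]
M^5 = [[0, 4, 0], [4, 0, 4], [0, 4, 0]]

4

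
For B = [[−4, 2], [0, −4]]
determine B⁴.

[[256, −512], [0, 256]]

B² = [[16, −16], [0, 16]]
B³ = [[−64, 96], [0, −64]]
B⁴ = [[256, −512], [0, 256]]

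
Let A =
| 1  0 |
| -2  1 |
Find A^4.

A = I + N where N = [[0, 0], [-2, 0]] is strictly lower-triangular, so N^2 = 0.
(I + N)^4 = I + 4·N = [[1, 0], [-8, 1]].

[[1, 0], [-8, 1]]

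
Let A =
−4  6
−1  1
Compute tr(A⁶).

65

tr A = −3 and det A = 2, so the characteristic polynomial is λ² − (−3)λ + (2) with roots −2 and −1.
Eigenvectors give P = [[−3, 2], [−1, 1]] with P⁻¹ = [[−1, 2], [−1, 3]], and A = P·diag(−2, −1)·P⁻¹.
Then A⁶ = P·diag(64, 1)·P⁻¹ = [[−192, 2], [−64, 1]] · [[−1, 2], [−1, 3]] = [[190, −378], [63, −125]].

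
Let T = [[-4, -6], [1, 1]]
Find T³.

tr T = -3 and det T = 2, so the characteristic polynomial is λ² − (-3)λ + (2) with roots -2 and -1.
Eigenvectors give P = [[-3, 2], [1, -1]] with P⁻¹ = [[-1, -2], [-1, -3]], and T = P·diag(-2, -1)·P⁻¹.
Then T³ = P·diag(-8, -1)·P⁻¹ = [[24, -2], [-8, 1]] · [[-1, -2], [-1, -3]] = [[-22, -42], [7, 13]].

[[-22, -42], [7, 13]]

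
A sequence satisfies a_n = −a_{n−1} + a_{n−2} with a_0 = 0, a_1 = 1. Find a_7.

13

With companion matrix A = [[−1, 1], [1, 0]], [a_n, a_{n−1}]ᵀ = A·[a_{n−1}, a_{n−2}]ᵀ, so [a_7, a_6]ᵀ = A^6·[a_1, a_0]ᵀ.
A^6 = [[13, −8], [−8, 5]], giving [a_7, a_6]ᵀ = [[13], [−8]].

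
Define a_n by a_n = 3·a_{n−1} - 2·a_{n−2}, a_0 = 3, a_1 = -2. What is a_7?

-632

With companion matrix A = [[3, -2], [1, 0]], [a_n, a_{n−1}]ᵀ = A·[a_{n−1}, a_{n−2}]ᵀ, so [a_7, a_6]ᵀ = A^6·[a_1, a_0]ᵀ.
A^6 = [[127, -126], [63, -62]], giving [a_7, a_6]ᵀ = [[-632], [-312]].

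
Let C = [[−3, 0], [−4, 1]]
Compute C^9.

tr C = −2 and det C = −3, so the characteristic polynomial is λ² − (−2)λ + (−3) with roots −3 and 1.
Eigenvectors give P = [[1, 0], [1, −1]] with P⁻¹ = [[1, 0], [1, −1]], and C = P·diag(−3, 1)·P⁻¹.
Then C^9 = P·diag(−19683, 1)·P⁻¹ = [[−19683, 0], [−19683, −1]] · [[1, 0], [1, −1]] = [[−19683, 0], [−19684, 1]].

[[−19683, 0], [−19684, 1]]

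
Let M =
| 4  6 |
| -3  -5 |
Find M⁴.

[[-14, -30], [15, 31]]

tr M = -1 and det M = -2, so the characteristic polynomial is λ² − (-1)λ + (-2) with roots 1 and -2.
Eigenvectors give P = [[-2, -1], [1, 1]] with P⁻¹ = [[-1, -1], [1, 2]], and M = P·diag(1, -2)·P⁻¹.
Then M⁴ = P·diag(1, 16)·P⁻¹ = [[-2, -16], [1, 16]] · [[-1, -1], [1, 2]] = [[-14, -30], [15, 31]].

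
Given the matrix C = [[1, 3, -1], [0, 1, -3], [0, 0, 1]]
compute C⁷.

[[1, 21, -196], [0, 1, -21], [0, 0, 1]]

C = I + N where N = [[0, 3, -1], [0, 0, -3], [0, 0, 0]] is strictly upper-triangular, so N³ = 0.
(I + N)⁷ = I + 7·N + 21·N² = [[1, 21, -196], [0, 1, -21], [0, 0, 1]].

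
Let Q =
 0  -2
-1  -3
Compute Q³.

[[-6, -22], [-11, -39]]

Q² = [[2, 6], [3, 11]]
Q³ = [[-6, -22], [-11, -39]]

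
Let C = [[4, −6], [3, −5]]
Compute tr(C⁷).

tr C = −1 and det C = −2, so the characteristic polynomial is λ² − (−1)λ + (−2) with roots −2 and 1.
Eigenvectors give P = [[1, −2], [1, −1]] with P⁻¹ = [[−1, 2], [−1, 1]], and C = P·diag(−2, 1)·P⁻¹.
Then C⁷ = P·diag(−128, 1)·P⁻¹ = [[−128, −2], [−128, −1]] · [[−1, 2], [−1, 1]] = [[130, −258], [129, −257]].

−127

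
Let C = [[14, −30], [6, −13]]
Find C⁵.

tr C = 1 and det C = −2, so the characteristic polynomial is λ² − (1)λ + (−2) with roots −1 and 2.
Eigenvectors give P = [[2, 5], [1, 2]] with P⁻¹ = [[−2, 5], [1, −2]], and C = P·diag(−1, 2)·P⁻¹.
Then C⁵ = P·diag(−1, 32)·P⁻¹ = [[−2, 160], [−1, 64]] · [[−2, 5], [1, −2]] = [[164, −330], [66, −133]].

[[164, −330], [66, −133]]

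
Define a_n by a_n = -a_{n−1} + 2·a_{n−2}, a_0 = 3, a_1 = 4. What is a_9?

174

With companion matrix B = [[-1, 2], [1, 0]], [a_n, a_{n−1}]ᵀ = B·[a_{n−1}, a_{n−2}]ᵀ, so [a_9, a_8]ᵀ = B⁸·[a_1, a_0]ᵀ.
B⁸ = [[171, -170], [-85, 86]], giving [a_9, a_8]ᵀ = [[174], [-82]].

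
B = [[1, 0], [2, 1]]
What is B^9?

B = I + N where N = [[0, 0], [2, 0]] is strictly lower-triangular, so N^2 = 0.
(I + N)^9 = I + 9·N = [[1, 0], [18, 1]].

[[1, 0], [18, 1]]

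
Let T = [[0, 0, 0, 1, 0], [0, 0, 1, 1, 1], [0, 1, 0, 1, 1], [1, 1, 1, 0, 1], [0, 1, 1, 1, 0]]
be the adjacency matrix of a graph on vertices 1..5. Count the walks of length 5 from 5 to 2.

The number of length-5 walks from vertex 5 to vertex 2 is entry (5,2) of T^5, where T is the adjacency matrix.
T^2 = [[1, 1, 1, 0, 1], [1, 3, 2, 2, 2], [1, 2, 3, 2, 2], [0, 2, 2, 4, 2], [1, 2, 2, 2, 3]]
T^3 = [[0, 2, 2, 4, 2], [2, 6, 7, 8, 7], [2, 7, 6, 8, 7], [4, 8, 8, 6, 8], [2, 7, 7, 8, 6]]
T^4 = [[4, 8, 8, 6, 8], [8, 22, 21, 22, 21], [8, 21, 22, 22, 21], [6, 22, 22, 28, 22], [8, 21, 21, 22, 22]]
T^5 = [[6, 22, 22, 28, 22], [22, 64, 65, 72, 65], [22, 65, 64, 72, 65], [28, 72, 72, 72, 72], [22, 65, 65, 72, 64]]

65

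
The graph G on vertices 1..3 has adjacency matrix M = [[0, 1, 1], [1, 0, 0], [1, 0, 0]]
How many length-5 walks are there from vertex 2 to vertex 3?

0

The number of length-5 walks from vertex 2 to vertex 3 is entry (2,3) of M⁵, where M is the adjacency matrix.
M² = [[2, 0, 0], [0, 1, 1], [0, 1, 1]]
M³ = [[0, 2, 2], [2, 0, 0], [2, 0, 0]]
M⁴ = [[4, 0, 0], [0, 2, 2], [0, 2, 2]]
M⁵ = [[0, 4, 4], [4, 0, 0], [4, 0, 0]]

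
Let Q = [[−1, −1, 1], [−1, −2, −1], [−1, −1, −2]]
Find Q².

[[1, 2, −2], [4, 6, 3], [4, 5, 4]]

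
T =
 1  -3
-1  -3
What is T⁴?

[[28, 96], [32, 156]]

T² = [[4, 6], [2, 12]]
T³ = [[-2, -30], [-10, -42]]
T⁴ = [[28, 96], [32, 156]]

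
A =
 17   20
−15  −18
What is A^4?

tr A = −1 and det A = −6, so the characteristic polynomial is λ² − (−1)λ + (−6) with roots −3 and 2.
Eigenvectors give P = [[−1, 4], [1, −3]] with P⁻¹ = [[3, 4], [1, 1]], and A = P·diag(−3, 2)·P⁻¹.
Then A^4 = P·diag(81, 16)·P⁻¹ = [[−81, 64], [81, −48]] · [[3, 4], [1, 1]] = [[−179, −260], [195, 276]].

[[−179, −260], [195, 276]]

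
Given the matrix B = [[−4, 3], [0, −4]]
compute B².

[[16, −24], [0, 16]]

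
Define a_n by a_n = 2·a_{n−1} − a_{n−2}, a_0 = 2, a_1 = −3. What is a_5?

With companion matrix Q = [[2, −1], [1, 0]], [a_n, a_{n−1}]ᵀ = Q·[a_{n−1}, a_{n−2}]ᵀ, so [a_5, a_4]ᵀ = Q^4·[a_1, a_0]ᵀ.
Q^4 = [[5, −4], [4, −3]], giving [a_5, a_4]ᵀ = [[−23], [−18]].

−23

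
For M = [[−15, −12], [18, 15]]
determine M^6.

[[729, 0], [0, 729]]

tr M = 0 and det M = −9, so the characteristic polynomial is λ² − (0)λ + (−9) with roots 3 and −3.
Eigenvectors give P = [[−2, −1], [3, 1]] with P⁻¹ = [[1, 1], [−3, −2]], and M = P·diag(3, −3)·P⁻¹.
Then M^6 = P·diag(729, 729)·P⁻¹ = [[−1458, −729], [2187, 729]] · [[1, 1], [−3, −2]] = [[729, 0], [0, 729]].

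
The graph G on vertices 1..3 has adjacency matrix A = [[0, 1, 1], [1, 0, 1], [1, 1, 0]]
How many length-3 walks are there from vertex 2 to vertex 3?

The number of length-3 walks from vertex 2 to vertex 3 is entry (2,3) of A^3, where A is the adjacency matrix.
A^2 = [[2, 1, 1], [1, 2, 1], [1, 1, 2]]
A^3 = [[2, 3, 3], [3, 2, 3], [3, 3, 2]]

3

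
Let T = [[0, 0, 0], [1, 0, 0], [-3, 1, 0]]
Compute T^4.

[[0, 0, 0], [0, 0, 0], [0, 0, 0]]

T is strictly triangular, hence nilpotent: T^3 = 0, so T^4 = 0.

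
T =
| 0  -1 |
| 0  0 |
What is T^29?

T is strictly triangular, hence nilpotent: T^2 = 0, so T^29 = 0.

[[0, 0], [0, 0]]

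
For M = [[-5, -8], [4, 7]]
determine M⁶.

tr M = 2 and det M = -3, so the characteristic polynomial is λ² − (2)λ + (-3) with roots -1 and 3.
Eigenvectors give P = [[-2, -1], [1, 1]] with P⁻¹ = [[-1, -1], [1, 2]], and M = P·diag(-1, 3)·P⁻¹.
Then M⁶ = P·diag(1, 729)·P⁻¹ = [[-2, -729], [1, 729]] · [[-1, -1], [1, 2]] = [[-727, -1456], [728, 1457]].

[[-727, -1456], [728, 1457]]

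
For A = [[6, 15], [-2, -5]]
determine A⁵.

A² = A (a projection; rank 1, trace 1), so A⁵ = A.

[[6, 15], [-2, -5]]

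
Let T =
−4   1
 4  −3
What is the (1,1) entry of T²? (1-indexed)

20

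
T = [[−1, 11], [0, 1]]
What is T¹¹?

T² = I (check: tr T = 0 and det T = −1), so T¹¹ = T since 11 is odd.

[[−1, 11], [0, 1]]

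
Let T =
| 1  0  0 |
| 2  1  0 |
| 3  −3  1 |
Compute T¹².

[[1, 0, 0], [24, 1, 0], [−360, −36, 1]]

T = I + N where N = [[0, 0, 0], [2, 0, 0], [3, −3, 0]] is strictly lower-triangular, so N³ = 0.
(I + N)¹² = I + 12·N + 66·N² = [[1, 0, 0], [24, 1, 0], [−360, −36, 1]].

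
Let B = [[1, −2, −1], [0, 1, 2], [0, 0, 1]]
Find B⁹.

B = I + N where N = [[0, −2, −1], [0, 0, 2], [0, 0, 0]] is strictly upper-triangular, so N³ = 0.
(I + N)⁹ = I + 9·N + 36·N² = [[1, −18, −153], [0, 1, 18], [0, 0, 1]].

[[1, −18, −153], [0, 1, 18], [0, 0, 1]]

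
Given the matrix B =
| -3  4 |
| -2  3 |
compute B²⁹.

[[-3, 4], [-2, 3]]

B² = I (check: tr B = 0 and det B = -1), so B²⁹ = B since 29 is odd.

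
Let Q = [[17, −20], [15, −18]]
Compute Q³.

[[113, −140], [105, −132]]

tr Q = −1 and det Q = −6, so the characteristic polynomial is λ² − (−1)λ + (−6) with roots −3 and 2.
Eigenvectors give P = [[1, 4], [1, 3]] with P⁻¹ = [[−3, 4], [1, −1]], and Q = P·diag(−3, 2)·P⁻¹.
Then Q³ = P·diag(−27, 8)·P⁻¹ = [[−27, 32], [−27, 24]] · [[−3, 4], [1, −1]] = [[113, −140], [105, −132]].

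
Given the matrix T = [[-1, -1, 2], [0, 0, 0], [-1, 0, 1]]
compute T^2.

[[-1, 1, 0], [0, 0, 0], [0, 1, -1]]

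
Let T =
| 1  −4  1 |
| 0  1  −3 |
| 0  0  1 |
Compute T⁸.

[[1, −32, 344], [0, 1, −24], [0, 0, 1]]

T = I + N where N = [[0, −4, 1], [0, 0, −3], [0, 0, 0]] is strictly upper-triangular, so N³ = 0.
(I + N)⁸ = I + 8·N + 28·N² = [[1, −32, 344], [0, 1, −24], [0, 0, 1]].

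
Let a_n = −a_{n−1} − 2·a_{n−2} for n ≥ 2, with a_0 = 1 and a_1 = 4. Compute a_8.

−2

With companion matrix C = [[−1, −2], [1, 0]], [a_n, a_{n−1}]ᵀ = C·[a_{n−1}, a_{n−2}]ᵀ, so [a_8, a_7]ᵀ = C⁷·[a_1, a_0]ᵀ.
C⁷ = [[3, −14], [7, 10]], giving [a_8, a_7]ᵀ = [[−2], [38]].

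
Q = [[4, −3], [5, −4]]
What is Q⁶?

[[1, 0], [0, 1]]

Q² = I (check: tr Q = 0 and det Q = −1), so Q⁶ = I since 6 is even.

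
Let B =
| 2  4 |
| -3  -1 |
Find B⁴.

B² = [[-8, 4], [-3, -11]]
B³ = [[-28, -36], [27, -1]]
B⁴ = [[52, -76], [57, 109]]

[[52, -76], [57, 109]]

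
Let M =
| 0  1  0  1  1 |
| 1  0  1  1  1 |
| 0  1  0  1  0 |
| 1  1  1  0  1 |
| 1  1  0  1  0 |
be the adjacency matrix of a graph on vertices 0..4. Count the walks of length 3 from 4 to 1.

9

The number of length-3 walks from vertex 4 to vertex 1 is entry (4,1) of M³, where M is the adjacency matrix.
M² = [[3, 2, 2, 2, 2], [2, 4, 1, 3, 2], [2, 1, 2, 1, 2], [2, 3, 1, 4, 2], [2, 2, 2, 2, 3]]
M³ = [[6, 9, 4, 9, 7], [9, 8, 7, 9, 9], [4, 7, 2, 7, 4], [9, 9, 7, 8, 9], [7, 9, 4, 9, 6]]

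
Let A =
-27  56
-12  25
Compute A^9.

[[-137787, 275576], [-59052, 118105]]

tr A = -2 and det A = -3, so the characteristic polynomial is λ² − (-2)λ + (-3) with roots -3 and 1.
Eigenvectors give P = [[7, -2], [3, -1]] with P⁻¹ = [[1, -2], [3, -7]], and A = P·diag(-3, 1)·P⁻¹.
Then A^9 = P·diag(-19683, 1)·P⁻¹ = [[-137781, -2], [-59049, -1]] · [[1, -2], [3, -7]] = [[-137787, 275576], [-59052, 118105]].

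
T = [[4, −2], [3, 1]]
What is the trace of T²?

5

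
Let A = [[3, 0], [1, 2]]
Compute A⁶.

tr A = 5 and det A = 6, so the characteristic polynomial is λ² − (5)λ + (6) with roots 3 and 2.
Eigenvectors give P = [[1, 0], [1, -1]] with P⁻¹ = [[1, 0], [1, -1]], and A = P·diag(3, 2)·P⁻¹.
Then A⁶ = P·diag(729, 64)·P⁻¹ = [[729, 0], [729, -64]] · [[1, 0], [1, -1]] = [[729, 0], [665, 64]].

[[729, 0], [665, 64]]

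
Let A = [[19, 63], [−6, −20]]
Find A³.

tr A = −1 and det A = −2, so the characteristic polynomial is λ² − (−1)λ + (−2) with roots 1 and −2.
Eigenvectors give P = [[−7, −3], [2, 1]] with P⁻¹ = [[−1, −3], [2, 7]], and A = P·diag(1, −2)·P⁻¹.
Then A³ = P·diag(1, −8)·P⁻¹ = [[−7, 24], [2, −8]] · [[−1, −3], [2, 7]] = [[55, 189], [−18, −62]].

[[55, 189], [−18, −62]]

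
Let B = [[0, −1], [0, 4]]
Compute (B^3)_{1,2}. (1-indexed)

B^2 = [[0, −4], [0, 16]]
B^3 = [[0, −16], [0, 64]]

−16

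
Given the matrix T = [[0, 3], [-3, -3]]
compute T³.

T² = [[-9, -9], [9, 0]]
T³ = [[27, 0], [0, 27]]

[[27, 0], [0, 27]]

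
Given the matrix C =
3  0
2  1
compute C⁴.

tr C = 4 and det C = 3, so the characteristic polynomial is λ² − (4)λ + (3) with roots 1 and 3.
Eigenvectors give P = [[0, 1], [−1, 1]] with P⁻¹ = [[1, −1], [1, 0]], and C = P·diag(1, 3)·P⁻¹.
Then C⁴ = P·diag(1, 81)·P⁻¹ = [[0, 81], [−1, 81]] · [[1, −1], [1, 0]] = [[81, 0], [80, 1]].

[[81, 0], [80, 1]]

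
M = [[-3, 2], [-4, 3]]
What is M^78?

M² = I (check: tr M = 0 and det M = -1), so M^78 = I since 78 is even.

[[1, 0], [0, 1]]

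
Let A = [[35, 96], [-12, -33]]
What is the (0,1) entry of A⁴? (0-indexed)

tr A = 2 and det A = -3, so the characteristic polynomial is λ² − (2)λ + (-3) with roots -1 and 3.
Eigenvectors give P = [[-8, -3], [3, 1]] with P⁻¹ = [[1, 3], [-3, -8]], and A = P·diag(-1, 3)·P⁻¹.
Then A⁴ = P·diag(1, 81)·P⁻¹ = [[-8, -243], [3, 81]] · [[1, 3], [-3, -8]] = [[721, 1920], [-240, -639]].

1920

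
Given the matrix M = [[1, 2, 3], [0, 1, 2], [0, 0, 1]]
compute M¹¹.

M = I + N where N = [[0, 2, 3], [0, 0, 2], [0, 0, 0]] is strictly upper-triangular, so N³ = 0.
(I + N)¹¹ = I + 11·N + 55·N² = [[1, 22, 253], [0, 1, 22], [0, 0, 1]].

[[1, 22, 253], [0, 1, 22], [0, 0, 1]]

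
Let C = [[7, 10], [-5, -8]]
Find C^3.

[[43, 70], [-35, -62]]

tr C = -1 and det C = -6, so the characteristic polynomial is λ² − (-1)λ + (-6) with roots 2 and -3.
Eigenvectors give P = [[-2, -1], [1, 1]] with P⁻¹ = [[-1, -1], [1, 2]], and C = P·diag(2, -3)·P⁻¹.
Then C^3 = P·diag(8, -27)·P⁻¹ = [[-16, 27], [8, -27]] · [[-1, -1], [1, 2]] = [[43, 70], [-35, -62]].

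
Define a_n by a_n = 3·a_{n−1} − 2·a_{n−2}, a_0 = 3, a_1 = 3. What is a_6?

3

With companion matrix B = [[3, −2], [1, 0]], [a_n, a_{n−1}]ᵀ = B·[a_{n−1}, a_{n−2}]ᵀ, so [a_6, a_5]ᵀ = B⁵·[a_1, a_0]ᵀ.
B⁵ = [[63, −62], [31, −30]], giving [a_6, a_5]ᵀ = [[3], [3]].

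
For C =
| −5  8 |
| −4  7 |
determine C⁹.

tr C = 2 and det C = −3, so the characteristic polynomial is λ² − (2)λ + (−3) with roots 3 and −1.
Eigenvectors give P = [[−1, −2], [−1, −1]] with P⁻¹ = [[1, −2], [−1, 1]], and C = P·diag(3, −1)·P⁻¹.
Then C⁹ = P·diag(19683, −1)·P⁻¹ = [[−19683, 2], [−19683, 1]] · [[1, −2], [−1, 1]] = [[−19685, 39368], [−19684, 39367]].

[[−19685, 39368], [−19684, 39367]]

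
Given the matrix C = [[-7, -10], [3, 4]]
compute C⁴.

[[91, 150], [-45, -74]]

tr C = -3 and det C = 2, so the characteristic polynomial is λ² − (-3)λ + (2) with roots -1 and -2.
Eigenvectors give P = [[-5, -2], [3, 1]] with P⁻¹ = [[1, 2], [-3, -5]], and C = P·diag(-1, -2)·P⁻¹.
Then C⁴ = P·diag(1, 16)·P⁻¹ = [[-5, -32], [3, 16]] · [[1, 2], [-3, -5]] = [[91, 150], [-45, -74]].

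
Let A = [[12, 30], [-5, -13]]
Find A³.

tr A = -1 and det A = -6, so the characteristic polynomial is λ² − (-1)λ + (-6) with roots -3 and 2.
Eigenvectors give P = [[-2, -3], [1, 1]] with P⁻¹ = [[1, 3], [-1, -2]], and A = P·diag(-3, 2)·P⁻¹.
Then A³ = P·diag(-27, 8)·P⁻¹ = [[54, -24], [-27, 8]] · [[1, 3], [-1, -2]] = [[78, 210], [-35, -97]].

[[78, 210], [-35, -97]]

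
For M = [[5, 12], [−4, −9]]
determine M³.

tr M = −4 and det M = 3, so the characteristic polynomial is λ² − (−4)λ + (3) with roots −3 and −1.
Eigenvectors give P = [[−3, −2], [2, 1]] with P⁻¹ = [[1, 2], [−2, −3]], and M = P·diag(−3, −1)·P⁻¹.
Then M³ = P·diag(−27, −1)·P⁻¹ = [[81, 2], [−54, −1]] · [[1, 2], [−2, −3]] = [[77, 156], [−52, −105]].

[[77, 156], [−52, −105]]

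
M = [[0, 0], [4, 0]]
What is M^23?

[[0, 0], [0, 0]]

M is strictly triangular, hence nilpotent: M^2 = 0, so M^23 = 0.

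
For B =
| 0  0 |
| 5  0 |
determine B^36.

[[0, 0], [0, 0]]

B is strictly triangular, hence nilpotent: B^2 = 0, so B^36 = 0.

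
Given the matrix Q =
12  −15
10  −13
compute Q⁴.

[[−114, 195], [−130, 211]]

tr Q = −1 and det Q = −6, so the characteristic polynomial is λ² − (−1)λ + (−6) with roots 2 and −3.
Eigenvectors give P = [[−3, 1], [−2, 1]] with P⁻¹ = [[−1, 1], [−2, 3]], and Q = P·diag(2, −3)·P⁻¹.
Then Q⁴ = P·diag(16, 81)·P⁻¹ = [[−48, 81], [−32, 81]] · [[−1, 1], [−2, 3]] = [[−114, 195], [−130, 211]].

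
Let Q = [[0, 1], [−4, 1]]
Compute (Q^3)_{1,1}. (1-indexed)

Q^2 = [[−4, 1], [−4, −3]]
Q^3 = [[−4, −3], [12, −7]]

−4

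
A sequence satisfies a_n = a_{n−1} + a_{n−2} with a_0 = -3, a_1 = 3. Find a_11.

102

With companion matrix Q = [[1, 1], [1, 0]], [a_n, a_{n−1}]ᵀ = Q·[a_{n−1}, a_{n−2}]ᵀ, so [a_11, a_10]ᵀ = Q¹⁰·[a_1, a_0]ᵀ.
Q¹⁰ = [[89, 55], [55, 34]], giving [a_11, a_10]ᵀ = [[102], [63]].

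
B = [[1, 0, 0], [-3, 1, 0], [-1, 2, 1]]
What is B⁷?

B = I + N where N = [[0, 0, 0], [-3, 0, 0], [-1, 2, 0]] is strictly lower-triangular, so N³ = 0.
(I + N)⁷ = I + 7·N + 21·N² = [[1, 0, 0], [-21, 1, 0], [-133, 14, 1]].

[[1, 0, 0], [-21, 1, 0], [-133, 14, 1]]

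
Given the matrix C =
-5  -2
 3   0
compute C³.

tr C = -5 and det C = 6, so the characteristic polynomial is λ² − (-5)λ + (6) with roots -3 and -2.
Eigenvectors give P = [[-1, -2], [1, 3]] with P⁻¹ = [[-3, -2], [1, 1]], and C = P·diag(-3, -2)·P⁻¹.
Then C³ = P·diag(-27, -8)·P⁻¹ = [[27, 16], [-27, -24]] · [[-3, -2], [1, 1]] = [[-65, -38], [57, 30]].

[[-65, -38], [57, 30]]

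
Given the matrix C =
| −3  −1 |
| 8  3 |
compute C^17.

[[−3, −1], [8, 3]]

C² = I (check: tr C = 0 and det C = −1), so C^17 = C since 17 is odd.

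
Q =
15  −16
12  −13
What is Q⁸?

tr Q = 2 and det Q = −3, so the characteristic polynomial is λ² − (2)λ + (−3) with roots 3 and −1.
Eigenvectors give P = [[4, 1], [3, 1]] with P⁻¹ = [[1, −1], [−3, 4]], and Q = P·diag(3, −1)·P⁻¹.
Then Q⁸ = P·diag(6561, 1)·P⁻¹ = [[26244, 1], [19683, 1]] · [[1, −1], [−3, 4]] = [[26241, −26240], [19680, −19679]].

[[26241, −26240], [19680, −19679]]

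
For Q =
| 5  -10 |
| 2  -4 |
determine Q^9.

Q² = Q (a projection; rank 1, trace 1), so Q^9 = Q.

[[5, -10], [2, -4]]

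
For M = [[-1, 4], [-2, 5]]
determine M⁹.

tr M = 4 and det M = 3, so the characteristic polynomial is λ² − (4)λ + (3) with roots 1 and 3.
Eigenvectors give P = [[2, 1], [1, 1]] with P⁻¹ = [[1, -1], [-1, 2]], and M = P·diag(1, 3)·P⁻¹.
Then M⁹ = P·diag(1, 19683)·P⁻¹ = [[2, 19683], [1, 19683]] · [[1, -1], [-1, 2]] = [[-19681, 39364], [-19682, 39365]].

[[-19681, 39364], [-19682, 39365]]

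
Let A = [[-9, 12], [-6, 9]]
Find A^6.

tr A = 0 and det A = -9, so the characteristic polynomial is λ² − (0)λ + (-9) with roots 3 and -3.
Eigenvectors give P = [[-1, -2], [-1, -1]] with P⁻¹ = [[1, -2], [-1, 1]], and A = P·diag(3, -3)·P⁻¹.
Then A^6 = P·diag(729, 729)·P⁻¹ = [[-729, -1458], [-729, -729]] · [[1, -2], [-1, 1]] = [[729, 0], [0, 729]].

[[729, 0], [0, 729]]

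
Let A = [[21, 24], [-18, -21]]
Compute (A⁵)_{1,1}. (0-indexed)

tr A = 0 and det A = -9, so the characteristic polynomial is λ² − (0)λ + (-9) with roots 3 and -3.
Eigenvectors give P = [[4, -1], [-3, 1]] with P⁻¹ = [[1, 1], [3, 4]], and A = P·diag(3, -3)·P⁻¹.
Then A⁵ = P·diag(243, -243)·P⁻¹ = [[972, 243], [-729, -243]] · [[1, 1], [3, 4]] = [[1701, 1944], [-1458, -1701]].

-1701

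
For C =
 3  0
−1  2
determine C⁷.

[[2187, 0], [−2059, 128]]

tr C = 5 and det C = 6, so the characteristic polynomial is λ² − (5)λ + (6) with roots 3 and 2.
Eigenvectors give P = [[−1, 0], [1, 1]] with P⁻¹ = [[−1, 0], [1, 1]], and C = P·diag(3, 2)·P⁻¹.
Then C⁷ = P·diag(2187, 128)·P⁻¹ = [[−2187, 0], [2187, 128]] · [[−1, 0], [1, 1]] = [[2187, 0], [−2059, 128]].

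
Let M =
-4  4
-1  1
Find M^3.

[[-36, 36], [-9, 9]]

M^2 = [[12, -12], [3, -3]]
M^3 = [[-36, 36], [-9, 9]]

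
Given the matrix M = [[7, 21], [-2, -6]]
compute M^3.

[[7, 21], [-2, -6]]

M² = M (a projection; rank 1, trace 1), so M^3 = M.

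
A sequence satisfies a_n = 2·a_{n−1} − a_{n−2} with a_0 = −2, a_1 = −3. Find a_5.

With companion matrix Q = [[2, −1], [1, 0]], [a_n, a_{n−1}]ᵀ = Q·[a_{n−1}, a_{n−2}]ᵀ, so [a_5, a_4]ᵀ = Q⁴·[a_1, a_0]ᵀ.
Q⁴ = [[5, −4], [4, −3]], giving [a_5, a_4]ᵀ = [[−7], [−6]].

−7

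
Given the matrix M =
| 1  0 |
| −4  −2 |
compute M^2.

[[1, 0], [4, 4]]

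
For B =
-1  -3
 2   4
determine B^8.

[[-509, -765], [510, 766]]

tr B = 3 and det B = 2, so the characteristic polynomial is λ² − (3)λ + (2) with roots 2 and 1.
Eigenvectors give P = [[-1, 3], [1, -2]] with P⁻¹ = [[2, 3], [1, 1]], and B = P·diag(2, 1)·P⁻¹.
Then B^8 = P·diag(256, 1)·P⁻¹ = [[-256, 3], [256, -2]] · [[2, 3], [1, 1]] = [[-509, -765], [510, 766]].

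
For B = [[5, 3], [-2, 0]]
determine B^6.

tr B = 5 and det B = 6, so the characteristic polynomial is λ² − (5)λ + (6) with roots 2 and 3.
Eigenvectors give P = [[1, 3], [-1, -2]] with P⁻¹ = [[-2, -3], [1, 1]], and B = P·diag(2, 3)·P⁻¹.
Then B^6 = P·diag(64, 729)·P⁻¹ = [[64, 2187], [-64, -1458]] · [[-2, -3], [1, 1]] = [[2059, 1995], [-1330, -1266]].

[[2059, 1995], [-1330, -1266]]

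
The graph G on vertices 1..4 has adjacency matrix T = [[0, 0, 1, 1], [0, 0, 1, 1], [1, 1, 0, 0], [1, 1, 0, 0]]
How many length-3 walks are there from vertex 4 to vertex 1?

4

The number of length-3 walks from vertex 4 to vertex 1 is entry (4,1) of T³, where T is the adjacency matrix.
T² = [[2, 2, 0, 0], [2, 2, 0, 0], [0, 0, 2, 2], [0, 0, 2, 2]]
T³ = [[0, 0, 4, 4], [0, 0, 4, 4], [4, 4, 0, 0], [4, 4, 0, 0]]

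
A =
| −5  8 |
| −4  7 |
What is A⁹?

[[−19685, 39368], [−19684, 39367]]

tr A = 2 and det A = −3, so the characteristic polynomial is λ² − (2)λ + (−3) with roots 3 and −1.
Eigenvectors give P = [[−1, 2], [−1, 1]] with P⁻¹ = [[1, −2], [1, −1]], and A = P·diag(3, −1)·P⁻¹.
Then A⁹ = P·diag(19683, −1)·P⁻¹ = [[−19683, −2], [−19683, −1]] · [[1, −2], [1, −1]] = [[−19685, 39368], [−19684, 39367]].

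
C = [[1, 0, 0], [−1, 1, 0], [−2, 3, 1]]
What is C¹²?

C = I + N where N = [[0, 0, 0], [−1, 0, 0], [−2, 3, 0]] is strictly lower-triangular, so N³ = 0.
(I + N)¹² = I + 12·N + 66·N² = [[1, 0, 0], [−12, 1, 0], [−222, 36, 1]].

[[1, 0, 0], [−12, 1, 0], [−222, 36, 1]]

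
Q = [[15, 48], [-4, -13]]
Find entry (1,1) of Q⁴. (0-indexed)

tr Q = 2 and det Q = -3, so the characteristic polynomial is λ² − (2)λ + (-3) with roots -1 and 3.
Eigenvectors give P = [[-3, 4], [1, -1]] with P⁻¹ = [[1, 4], [1, 3]], and Q = P·diag(-1, 3)·P⁻¹.
Then Q⁴ = P·diag(1, 81)·P⁻¹ = [[-3, 324], [1, -81]] · [[1, 4], [1, 3]] = [[321, 960], [-80, -239]].

-239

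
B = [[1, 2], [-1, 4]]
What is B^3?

[[-11, 38], [-19, 46]]

tr B = 5 and det B = 6, so the characteristic polynomial is λ² − (5)λ + (6) with roots 2 and 3.
Eigenvectors give P = [[-2, -1], [-1, -1]] with P⁻¹ = [[-1, 1], [1, -2]], and B = P·diag(2, 3)·P⁻¹.
Then B^3 = P·diag(8, 27)·P⁻¹ = [[-16, -27], [-8, -27]] · [[-1, 1], [1, -2]] = [[-11, 38], [-19, 46]].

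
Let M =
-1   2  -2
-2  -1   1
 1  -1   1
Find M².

[[-5, -2, 2], [5, -4, 4], [2, 2, -2]]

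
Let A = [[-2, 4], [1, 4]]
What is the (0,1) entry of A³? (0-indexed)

64

A² = [[8, 8], [2, 20]]
A³ = [[-8, 64], [16, 88]]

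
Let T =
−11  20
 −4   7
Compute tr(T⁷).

tr T = −4 and det T = 3, so the characteristic polynomial is λ² − (−4)λ + (3) with roots −1 and −3.
Eigenvectors give P = [[2, 5], [1, 2]] with P⁻¹ = [[−2, 5], [1, −2]], and T = P·diag(−1, −3)·P⁻¹.
Then T⁷ = P·diag(−1, −2187)·P⁻¹ = [[−2, −10935], [−1, −4374]] · [[−2, 5], [1, −2]] = [[−10931, 21860], [−4372, 8743]].

−2188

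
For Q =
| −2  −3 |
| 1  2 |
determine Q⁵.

[[−2, −3], [1, 2]]

Q² = I (check: tr Q = 0 and det Q = −1), so Q⁵ = Q since 5 is odd.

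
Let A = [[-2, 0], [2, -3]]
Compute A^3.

A^2 = [[4, 0], [-10, 9]]
A^3 = [[-8, 0], [38, -27]]

[[-8, 0], [38, -27]]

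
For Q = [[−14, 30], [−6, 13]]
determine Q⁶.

tr Q = −1 and det Q = −2, so the characteristic polynomial is λ² − (−1)λ + (−2) with roots −2 and 1.
Eigenvectors give P = [[5, 2], [2, 1]] with P⁻¹ = [[1, −2], [−2, 5]], and Q = P·diag(−2, 1)·P⁻¹.
Then Q⁶ = P·diag(64, 1)·P⁻¹ = [[320, 2], [128, 1]] · [[1, −2], [−2, 5]] = [[316, −630], [126, −251]].

[[316, −630], [126, −251]]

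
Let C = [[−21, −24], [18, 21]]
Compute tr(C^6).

1458

tr C = 0 and det C = −9, so the characteristic polynomial is λ² − (0)λ + (−9) with roots 3 and −3.
Eigenvectors give P = [[1, −4], [−1, 3]] with P⁻¹ = [[−3, −4], [−1, −1]], and C = P·diag(3, −3)·P⁻¹.
Then C^6 = P·diag(729, 729)·P⁻¹ = [[729, −2916], [−729, 2187]] · [[−3, −4], [−1, −1]] = [[729, 0], [0, 729]].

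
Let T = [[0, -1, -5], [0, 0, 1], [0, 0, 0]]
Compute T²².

T is strictly triangular, hence nilpotent: T³ = 0, so T²² = 0.

[[0, 0, 0], [0, 0, 0], [0, 0, 0]]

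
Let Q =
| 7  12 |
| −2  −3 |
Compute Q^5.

tr Q = 4 and det Q = 3, so the characteristic polynomial is λ² − (4)λ + (3) with roots 1 and 3.
Eigenvectors give P = [[−2, −3], [1, 1]] with P⁻¹ = [[1, 3], [−1, −2]], and Q = P·diag(1, 3)·P⁻¹.
Then Q^5 = P·diag(1, 243)·P⁻¹ = [[−2, −729], [1, 243]] · [[1, 3], [−1, −2]] = [[727, 1452], [−242, −483]].

[[727, 1452], [−242, −483]]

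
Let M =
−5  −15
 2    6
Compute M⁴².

M² = M (a projection; rank 1, trace 1), so M⁴² = M.

[[−5, −15], [2, 6]]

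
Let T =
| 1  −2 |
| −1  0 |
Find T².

[[3, −2], [−1, 2]]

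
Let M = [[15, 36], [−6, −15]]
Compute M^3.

[[135, 324], [−54, −135]]

tr M = 0 and det M = −9, so the characteristic polynomial is λ² − (0)λ + (−9) with roots −3 and 3.
Eigenvectors give P = [[−2, 3], [1, −1]] with P⁻¹ = [[1, 3], [1, 2]], and M = P·diag(−3, 3)·P⁻¹.
Then M^3 = P·diag(−27, 27)·P⁻¹ = [[54, 81], [−27, −27]] · [[1, 3], [1, 2]] = [[135, 324], [−54, −135]].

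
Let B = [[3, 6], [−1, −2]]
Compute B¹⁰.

B² = B (a projection; rank 1, trace 1), so B¹⁰ = B.

[[3, 6], [−1, −2]]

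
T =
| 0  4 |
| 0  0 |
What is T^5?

[[0, 0], [0, 0]]

T is strictly triangular, hence nilpotent: T^2 = 0, so T^5 = 0.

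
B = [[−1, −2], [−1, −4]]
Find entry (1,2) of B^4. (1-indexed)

B^2 = [[3, 10], [5, 18]]
B^3 = [[−13, −46], [−23, −82]]
B^4 = [[59, 210], [105, 374]]

210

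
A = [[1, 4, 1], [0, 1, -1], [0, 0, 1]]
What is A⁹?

[[1, 36, -135], [0, 1, -9], [0, 0, 1]]

A = I + N where N = [[0, 4, 1], [0, 0, -1], [0, 0, 0]] is strictly upper-triangular, so N³ = 0.
(I + N)⁹ = I + 9·N + 36·N² = [[1, 36, -135], [0, 1, -9], [0, 0, 1]].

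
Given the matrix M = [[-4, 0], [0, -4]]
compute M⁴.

[[256, 0], [0, 256]]

M² = [[16, 0], [0, 16]]
M³ = [[-64, 0], [0, -64]]
M⁴ = [[256, 0], [0, 256]]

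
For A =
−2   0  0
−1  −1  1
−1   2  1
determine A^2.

[[4, 0, 0], [2, 3, 0], [−1, 0, 3]]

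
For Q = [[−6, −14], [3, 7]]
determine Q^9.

Q² = Q (a projection; rank 1, trace 1), so Q^9 = Q.

[[−6, −14], [3, 7]]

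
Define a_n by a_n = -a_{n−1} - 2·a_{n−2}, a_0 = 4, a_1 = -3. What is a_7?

19

With companion matrix A = [[-1, -2], [1, 0]], [a_n, a_{n−1}]ᵀ = A·[a_{n−1}, a_{n−2}]ᵀ, so [a_7, a_6]ᵀ = A⁶·[a_1, a_0]ᵀ.
A⁶ = [[7, 10], [-5, 2]], giving [a_7, a_6]ᵀ = [[19], [23]].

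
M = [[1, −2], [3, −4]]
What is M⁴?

[[−29, 30], [−45, 46]]

tr M = −3 and det M = 2, so the characteristic polynomial is λ² − (−3)λ + (2) with roots −2 and −1.
Eigenvectors give P = [[−2, −1], [−3, −1]] with P⁻¹ = [[1, −1], [−3, 2]], and M = P·diag(−2, −1)·P⁻¹.
Then M⁴ = P·diag(16, 1)·P⁻¹ = [[−32, −1], [−48, −1]] · [[1, −1], [−3, 2]] = [[−29, 30], [−45, 46]].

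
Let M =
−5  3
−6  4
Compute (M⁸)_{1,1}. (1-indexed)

511

tr M = −1 and det M = −2, so the characteristic polynomial is λ² − (−1)λ + (−2) with roots −2 and 1.
Eigenvectors give P = [[1, −1], [1, −2]] with P⁻¹ = [[2, −1], [1, −1]], and M = P·diag(−2, 1)·P⁻¹.
Then M⁸ = P·diag(256, 1)·P⁻¹ = [[256, −1], [256, −2]] · [[2, −1], [1, −1]] = [[511, −255], [510, −254]].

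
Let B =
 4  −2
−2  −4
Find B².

[[20, 0], [0, 20]]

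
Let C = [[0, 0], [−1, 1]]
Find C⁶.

C² = C (a projection; rank 1, trace 1), so C⁶ = C.

[[0, 0], [−1, 1]]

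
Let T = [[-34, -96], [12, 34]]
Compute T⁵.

tr T = 0 and det T = -4, so the characteristic polynomial is λ² − (0)λ + (-4) with roots -2 and 2.
Eigenvectors give P = [[-3, -8], [1, 3]] with P⁻¹ = [[-3, -8], [1, 3]], and T = P·diag(-2, 2)·P⁻¹.
Then T⁵ = P·diag(-32, 32)·P⁻¹ = [[96, -256], [-32, 96]] · [[-3, -8], [1, 3]] = [[-544, -1536], [192, 544]].

[[-544, -1536], [192, 544]]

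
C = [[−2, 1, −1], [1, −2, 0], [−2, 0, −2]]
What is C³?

C² = [[7, −4, 4], [−4, 5, −1], [8, −2, 6]]
C³ = [[−26, 15, −15], [15, −14, 6], [−30, 12, −20]]

[[−26, 15, −15], [15, −14, 6], [−30, 12, −20]]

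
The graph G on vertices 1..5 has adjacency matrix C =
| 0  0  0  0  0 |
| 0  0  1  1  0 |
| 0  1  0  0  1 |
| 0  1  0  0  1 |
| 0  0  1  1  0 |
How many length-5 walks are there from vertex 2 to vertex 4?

The number of length-5 walks from vertex 2 to vertex 4 is entry (2,4) of C^5, where C is the adjacency matrix.
C^2 = [[0, 0, 0, 0, 0], [0, 2, 0, 0, 2], [0, 0, 2, 2, 0], [0, 0, 2, 2, 0], [0, 2, 0, 0, 2]]
C^3 = [[0, 0, 0, 0, 0], [0, 0, 4, 4, 0], [0, 4, 0, 0, 4], [0, 4, 0, 0, 4], [0, 0, 4, 4, 0]]
C^4 = [[0, 0, 0, 0, 0], [0, 8, 0, 0, 8], [0, 0, 8, 8, 0], [0, 0, 8, 8, 0], [0, 8, 0, 0, 8]]
C^5 = [[0, 0, 0, 0, 0], [0, 0, 16, 16, 0], [0, 16, 0, 0, 16], [0, 16, 0, 0, 16], [0, 0, 16, 16, 0]]

16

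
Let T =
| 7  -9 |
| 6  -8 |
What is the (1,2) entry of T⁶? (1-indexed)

189

tr T = -1 and det T = -2, so the characteristic polynomial is λ² − (-1)λ + (-2) with roots -2 and 1.
Eigenvectors give P = [[1, 3], [1, 2]] with P⁻¹ = [[-2, 3], [1, -1]], and T = P·diag(-2, 1)·P⁻¹.
Then T⁶ = P·diag(64, 1)·P⁻¹ = [[64, 3], [64, 2]] · [[-2, 3], [1, -1]] = [[-125, 189], [-126, 190]].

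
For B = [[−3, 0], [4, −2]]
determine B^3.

[[−27, 0], [76, −8]]

B^2 = [[9, 0], [−20, 4]]
B^3 = [[−27, 0], [76, −8]]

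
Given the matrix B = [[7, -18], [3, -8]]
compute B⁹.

[[1027, -3078], [513, -1538]]

tr B = -1 and det B = -2, so the characteristic polynomial is λ² − (-1)λ + (-2) with roots -2 and 1.
Eigenvectors give P = [[2, 3], [1, 1]] with P⁻¹ = [[-1, 3], [1, -2]], and B = P·diag(-2, 1)·P⁻¹.
Then B⁹ = P·diag(-512, 1)·P⁻¹ = [[-1024, 3], [-512, 1]] · [[-1, 3], [1, -2]] = [[1027, -3078], [513, -1538]].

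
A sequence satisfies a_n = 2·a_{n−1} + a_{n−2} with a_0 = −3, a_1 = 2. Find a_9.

With companion matrix T = [[2, 1], [1, 0]], [a_n, a_{n−1}]ᵀ = T·[a_{n−1}, a_{n−2}]ᵀ, so [a_9, a_8]ᵀ = T⁸·[a_1, a_0]ᵀ.
T⁸ = [[985, 408], [408, 169]], giving [a_9, a_8]ᵀ = [[746], [309]].

746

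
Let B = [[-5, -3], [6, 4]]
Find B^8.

tr B = -1 and det B = -2, so the characteristic polynomial is λ² − (-1)λ + (-2) with roots -2 and 1.
Eigenvectors give P = [[-1, -1], [1, 2]] with P⁻¹ = [[-2, -1], [1, 1]], and B = P·diag(-2, 1)·P⁻¹.
Then B^8 = P·diag(256, 1)·P⁻¹ = [[-256, -1], [256, 2]] · [[-2, -1], [1, 1]] = [[511, 255], [-510, -254]].

[[511, 255], [-510, -254]]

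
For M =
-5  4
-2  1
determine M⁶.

tr M = -4 and det M = 3, so the characteristic polynomial is λ² − (-4)λ + (3) with roots -1 and -3.
Eigenvectors give P = [[-1, 2], [-1, 1]] with P⁻¹ = [[1, -2], [1, -1]], and M = P·diag(-1, -3)·P⁻¹.
Then M⁶ = P·diag(1, 729)·P⁻¹ = [[-1, 1458], [-1, 729]] · [[1, -2], [1, -1]] = [[1457, -1456], [728, -727]].

[[1457, -1456], [728, -727]]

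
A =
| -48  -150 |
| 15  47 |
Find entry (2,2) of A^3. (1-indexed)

323

tr A = -1 and det A = -6, so the characteristic polynomial is λ² − (-1)λ + (-6) with roots -3 and 2.
Eigenvectors give P = [[10, -3], [-3, 1]] with P⁻¹ = [[1, 3], [3, 10]], and A = P·diag(-3, 2)·P⁻¹.
Then A^3 = P·diag(-27, 8)·P⁻¹ = [[-270, -24], [81, 8]] · [[1, 3], [3, 10]] = [[-342, -1050], [105, 323]].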